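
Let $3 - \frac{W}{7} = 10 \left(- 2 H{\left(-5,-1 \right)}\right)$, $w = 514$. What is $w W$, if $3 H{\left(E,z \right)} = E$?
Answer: $- \frac{327418}{3} \approx -1.0914 \cdot 10^{5}$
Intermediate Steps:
$H{\left(E,z \right)} = \frac{E}{3}$
$W = - \frac{637}{3}$ ($W = 21 - 7 \cdot 10 \left(- 2 \cdot \frac{1}{3} \left(-5\right)\right) = 21 - 7 \cdot 10 \left(\left(-2\right) \left(- \frac{5}{3}\right)\right) = 21 - 7 \cdot 10 \cdot \frac{10}{3} = 21 - \frac{700}{3} = - \frac{637}{3} \approx -212.33$)
$w W = 514 \left(- \frac{637}{3}\right) = - \frac{327418}{3}$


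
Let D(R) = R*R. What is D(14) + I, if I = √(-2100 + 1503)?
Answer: 196 + I*√597 ≈ 196.0 + 24.434*I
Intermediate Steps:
D(R) = R²
I = I*√597 (I = √(-597) = I*√597 ≈ 24.434*I)
D(14) + I = 14² + I*√597 = 196 + I*√597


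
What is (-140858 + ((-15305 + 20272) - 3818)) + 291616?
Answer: 151907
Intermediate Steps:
(-140858 + ((-15305 + 20272) - 3818)) + 291616 = (-140858 + (4967 - 3818)) + 291616 = (-140858 + 1149) + 291616 = -139709 + 291616 = 151907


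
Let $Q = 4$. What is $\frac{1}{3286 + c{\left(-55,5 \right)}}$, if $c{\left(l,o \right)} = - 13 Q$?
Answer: $\frac{1}{3234} \approx 0.00030921$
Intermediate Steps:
$c{\left(l,o \right)} = -52$ ($c{\left(l,o \right)} = \left(-13\right) 4 = -52$)
$\frac{1}{3286 + c{\left(-55,5 \right)}} = \frac{1}{3286 - 52} = \frac{1}{3234}$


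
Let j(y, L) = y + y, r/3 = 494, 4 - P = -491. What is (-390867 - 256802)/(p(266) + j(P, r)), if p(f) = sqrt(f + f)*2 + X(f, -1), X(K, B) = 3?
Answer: -643135317/983921 + 2590676*sqrt(133)/983921 ≈ -623.28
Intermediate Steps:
P = 495 (P = 4 - 1*(-491) = 4 + 491 = 495)
r = 1482 (r = 3*494 = 1482)
j(y, L) = 2*y
p(f) = 3 + 2*sqrt(2)*sqrt(f) (p(f) = sqrt(f + f)*2 + 3 = sqrt(2*f)*2 + 3 = (sqrt(2)*sqrt(f))*2 + 3 = 2*sqrt(2)*sqrt(f) + 3 = 3 + 2*sqrt(2)*sqrt(f))
(-390867 - 256802)/(p(266) + j(P, r)) = (-390867 - 256802)/((3 + 2*sqrt(2)*sqrt(266)) + 2*495) = -647669/((3 + 4*sqrt(133)) + 990) = -647669/(993 + 4*sqrt(133))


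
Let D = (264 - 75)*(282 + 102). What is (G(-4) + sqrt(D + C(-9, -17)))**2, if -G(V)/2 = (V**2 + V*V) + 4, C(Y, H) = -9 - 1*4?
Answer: (72 - sqrt(72563))**2 ≈ 38957.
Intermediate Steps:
C(Y, H) = -13 (C(Y, H) = -9 - 4 = -13)
D = 72576 (D = 189*384 = 72576)
G(V) = -8 - 4*V**2 (G(V) = -2*((V**2 + V*V) + 4) = -2*((V**2 + V**2) + 4) = -2*(2*V**2 + 4) = -2*(4 + 2*V**2) = -8 - 4*V**2)
(G(-4) + sqrt(D + C(-9, -17)))**2 = ((-8 - 4*(-4)**2) + sqrt(72576 - 13))**2 = ((-8 - 4*16) + sqrt(72563))**2 = ((-8 - 64) + sqrt(72563))**2 = (-72 + sqrt(72563))**2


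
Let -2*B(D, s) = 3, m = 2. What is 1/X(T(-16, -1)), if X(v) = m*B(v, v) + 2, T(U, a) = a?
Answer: -1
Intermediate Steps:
B(D, s) = -3/2 (B(D, s) = -½*3 = -3/2)
X(v) = -1 (X(v) = 2*(-3/2) + 2 = -3 + 2 = -1)
1/X(T(-16, -1)) = 1/(-1) = -1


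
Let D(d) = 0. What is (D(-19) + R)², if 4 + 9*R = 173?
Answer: 28561/81 ≈ 352.60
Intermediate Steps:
R = 169/9 (R = -4/9 + (⅑)*173 = -4/9 + 173/9 = 169/9 ≈ 18.778)
(D(-19) + R)² = (0 + 169/9)² = (169/9)² = 28561/81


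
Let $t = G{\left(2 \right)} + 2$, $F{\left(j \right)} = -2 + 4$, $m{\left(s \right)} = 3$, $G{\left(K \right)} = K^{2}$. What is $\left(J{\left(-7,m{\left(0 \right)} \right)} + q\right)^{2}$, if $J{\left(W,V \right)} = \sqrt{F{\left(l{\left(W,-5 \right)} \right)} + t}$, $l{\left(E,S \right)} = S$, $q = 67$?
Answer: $4497 + 268 \sqrt{2} \approx 4876.0$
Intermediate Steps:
$F{\left(j \right)} = 2$
$t = 6$ ($t = 2^{2} + 2 = 4 + 2 = 6$)
$J{\left(W,V \right)} = 2 \sqrt{2}$ ($J{\left(W,V \right)} = \sqrt{2 + 6} = \sqrt{8} = 2 \sqrt{2}$)
$\left(J{\left(-7,m{\left(0 \right)} \right)} + q\right)^{2} = \left(2 \sqrt{2} + 67\right)^{2} = \left(67 + 2 \sqrt{2}\right)^{2}$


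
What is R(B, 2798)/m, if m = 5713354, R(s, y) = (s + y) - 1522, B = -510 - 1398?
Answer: -316/2856677 ≈ -0.00011062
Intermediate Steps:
B = -1908
R(s, y) = -1522 + s + y
R(B, 2798)/m = (-1522 - 1908 + 2798)/5713354 = -632*1/5713354 = -316/2856677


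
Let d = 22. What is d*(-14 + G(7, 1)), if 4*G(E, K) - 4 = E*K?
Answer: -495/2 ≈ -247.50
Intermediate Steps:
G(E, K) = 1 + E*K/4 (G(E, K) = 1 + (E*K)/4 = 1 + E*K/4)
d*(-14 + G(7, 1)) = 22*(-14 + (1 + (¼)*7*1)) = 22*(-14 + (1 + 7/4)) = 22*(-14 + 11/4) = 22*(-45/4) = -495/2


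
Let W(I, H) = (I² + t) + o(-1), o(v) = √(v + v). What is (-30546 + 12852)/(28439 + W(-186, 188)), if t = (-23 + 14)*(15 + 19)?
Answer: -369975642/1311642481 + 5898*I*√2/1311642481 ≈ -0.28207 + 6.3592e-6*I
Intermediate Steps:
o(v) = √2*√v (o(v) = √(2*v) = √2*√v)
t = -306 (t = -9*34 = -306)
W(I, H) = -306 + I² + I*√2 (W(I, H) = (I² - 306) + √2*√(-1) = (-306 + I²) + √2*I = (-306 + I²) + I*√2 = -306 + I² + I*√2)
(-30546 + 12852)/(28439 + W(-186, 188)) = (-30546 + 12852)/(28439 + (-306 + (-186)² + I*√2)) = -17694/(28439 + (-306 + 34596 + I*√2)) = -17694/(28439 + (34290 + I*√2)) = -17694/(62729 + I*√2)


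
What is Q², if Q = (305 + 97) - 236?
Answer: 27556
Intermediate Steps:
Q = 166 (Q = 402 - 236 = 166)
Q² = 166² = 27556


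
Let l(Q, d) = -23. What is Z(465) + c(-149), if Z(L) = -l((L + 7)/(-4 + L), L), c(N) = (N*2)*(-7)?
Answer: 2109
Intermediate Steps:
c(N) = -14*N (c(N) = (2*N)*(-7) = -14*N)
Z(L) = 23 (Z(L) = -1*(-23) = 23)
Z(465) + c(-149) = 23 - 14*(-149) = 23 + 2086 = 2109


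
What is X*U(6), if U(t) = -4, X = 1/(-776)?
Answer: 1/194 ≈ 0.0051546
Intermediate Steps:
X = -1/776 ≈ -0.0012887
X*U(6) = -1/776*(-4) = 1/194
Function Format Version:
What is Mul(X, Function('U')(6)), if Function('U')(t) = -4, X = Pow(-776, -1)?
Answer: Rational(1, 194) ≈ 0.0051546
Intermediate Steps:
X = Rational(-1, 776) ≈ -0.0012887
Mul(X, Function('U')(6)) = Mul(Rational(-1, 776), -4) = Rational(1, 194)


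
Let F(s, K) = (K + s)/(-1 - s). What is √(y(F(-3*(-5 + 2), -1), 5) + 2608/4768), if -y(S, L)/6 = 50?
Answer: I*√26592626/298 ≈ 17.305*I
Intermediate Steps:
F(s, K) = (K + s)/(-1 - s)
y(S, L) = -300 (y(S, L) = -6*50 = -300)
√(y(F(-3*(-5 + 2), -1), 5) + 2608/4768) = √(-300 + 2608/4768) = √(-300 + 2608*(1/4768)) = √(-300 + 163/298) = √(-89237/298) = I*√26592626/298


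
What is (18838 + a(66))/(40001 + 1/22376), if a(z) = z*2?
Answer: 424472720/895062377 ≈ 0.47424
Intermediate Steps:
a(z) = 2*z
(18838 + a(66))/(40001 + 1/22376) = (18838 + 2*66)/(40001 + 1/22376) = (18838 + 132)/(40001 + 1/22376) = 18970/(895062377/22376) = 18970*(22376/895062377) = 424472720/895062377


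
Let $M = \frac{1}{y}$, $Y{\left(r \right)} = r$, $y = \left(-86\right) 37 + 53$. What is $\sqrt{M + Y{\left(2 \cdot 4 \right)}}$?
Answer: $\frac{\sqrt{78321999}}{3129} \approx 2.8284$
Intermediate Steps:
$y = -3129$ ($y = -3182 + 53 = -3129$)
$M = - \frac{1}{3129}$ ($M = \frac{1}{-3129} = - \frac{1}{3129} \approx -0.00031959$)
$\sqrt{M + Y{\left(2 \cdot 4 \right)}} = \sqrt{- \frac{1}{3129} + 2 \cdot 4} = \sqrt{- \frac{1}{3129} + 8} = \sqrt{\frac{25031}{3129}} = \frac{\sqrt{78321999}}{3129}$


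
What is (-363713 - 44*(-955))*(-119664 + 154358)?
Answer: -11160816942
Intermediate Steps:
(-363713 - 44*(-955))*(-119664 + 154358) = (-363713 + 42020)*34694 = -321693*34694 = -11160816942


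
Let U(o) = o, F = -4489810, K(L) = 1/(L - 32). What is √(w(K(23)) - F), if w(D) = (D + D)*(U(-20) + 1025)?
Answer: 2*√10101570/3 ≈ 2118.9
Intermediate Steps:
K(L) = 1/(-32 + L)
w(D) = 2010*D (w(D) = (D + D)*(-20 + 1025) = (2*D)*1005 = 2010*D)
√(w(K(23)) - F) = √(2010/(-32 + 23) - 1*(-4489810)) = √(2010/(-9) + 4489810) = √(2010*(-⅑) + 4489810) = √(-670/3 + 4489810) = √(13468760/3) = 2*√10101570/3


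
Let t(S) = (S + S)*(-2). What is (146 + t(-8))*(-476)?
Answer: -84728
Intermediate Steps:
t(S) = -4*S (t(S) = (2*S)*(-2) = -4*S)
(146 + t(-8))*(-476) = (146 - 4*(-8))*(-476) = (146 + 32)*(-476) = 178*(-476) = -84728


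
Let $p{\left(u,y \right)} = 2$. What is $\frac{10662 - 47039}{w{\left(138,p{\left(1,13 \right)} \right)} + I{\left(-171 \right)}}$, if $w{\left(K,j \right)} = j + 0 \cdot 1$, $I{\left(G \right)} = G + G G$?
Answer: $- \frac{36377}{29072} \approx -1.2513$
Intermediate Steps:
$I{\left(G \right)} = G + G^{2}$
$w{\left(K,j \right)} = j$ ($w{\left(K,j \right)} = j + 0 = j$)
$\frac{10662 - 47039}{w{\left(138,p{\left(1,13 \right)} \right)} + I{\left(-171 \right)}} = \frac{10662 - 47039}{2 - 171 \left(1 - 171\right)} = - \frac{36377}{2 - -29070} = - \frac{36377}{2 + 29070} = - \frac{36377}{29072}$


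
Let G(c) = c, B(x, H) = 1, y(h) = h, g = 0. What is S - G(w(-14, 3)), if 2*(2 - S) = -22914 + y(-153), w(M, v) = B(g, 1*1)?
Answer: 23069/2 ≈ 11535.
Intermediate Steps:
w(M, v) = 1
S = 23071/2 (S = 2 - (-22914 - 153)/2 = 2 - ½*(-23067) = 2 + 23067/2 = 23071/2 ≈ 11536.)
S - G(w(-14, 3)) = 23071/2 - 1*1 = 23071/2 - 1 = 23069/2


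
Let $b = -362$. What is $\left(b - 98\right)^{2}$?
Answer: $211600$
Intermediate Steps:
$\left(b - 98\right)^{2} = \left(-362 - 98\right)^{2} = \left(-460\right)^{2} = 211600$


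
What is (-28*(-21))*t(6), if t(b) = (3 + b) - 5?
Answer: 2352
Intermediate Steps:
t(b) = -2 + b
(-28*(-21))*t(6) = (-28*(-21))*(-2 + 6) = 588*4 = 2352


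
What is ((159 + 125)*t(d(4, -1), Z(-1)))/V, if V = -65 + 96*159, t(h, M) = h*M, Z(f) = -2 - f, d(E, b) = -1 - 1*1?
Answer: 568/15199 ≈ 0.037371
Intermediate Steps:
d(E, b) = -2 (d(E, b) = -1 - 1 = -2)
t(h, M) = M*h
V = 15199 (V = -65 + 15264 = 15199)
((159 + 125)*t(d(4, -1), Z(-1)))/V = ((159 + 125)*((-2 - 1*(-1))*(-2)))/15199 = (284*((-2 + 1)*(-2)))*(1/15199) = (284*(-1*(-2)))*(1/15199) = (284*2)*(1/15199) = 568*(1/15199) = 568/15199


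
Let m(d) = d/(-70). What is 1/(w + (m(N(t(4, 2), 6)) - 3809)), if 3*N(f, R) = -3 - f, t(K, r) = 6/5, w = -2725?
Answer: -50/326699 ≈ -0.00015305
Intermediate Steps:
t(K, r) = 6/5 (t(K, r) = 6*(1/5) = 6/5)
N(f, R) = -1 - f/3 (N(f, R) = (-3 - f)/3 = -1 - f/3)
m(d) = -d/70 (m(d) = d*(-1/70) = -d/70)
1/(w + (m(N(t(4, 2), 6)) - 3809)) = 1/(-2725 + (-(-1 - 1/3*6/5)/70 - 3809)) = 1/(-2725 + (-(-1 - 2/5)/70 - 3809)) = 1/(-2725 + (-1/70*(-7/5) - 3809)) = 1/(-2725 + (1/50 - 3809)) = 1/(-2725 - 190449/50) = 1/(-326699/50) = -50/326699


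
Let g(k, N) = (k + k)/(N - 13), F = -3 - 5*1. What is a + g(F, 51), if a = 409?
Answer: 7763/19 ≈ 408.58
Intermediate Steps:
F = -8 (F = -3 - 5 = -8)
g(k, N) = 2*k/(-13 + N) (g(k, N) = (2*k)/(-13 + N) = 2*k/(-13 + N))
a + g(F, 51) = 409 + 2*(-8)/(-13 + 51) = 409 + 2*(-8)/38 = 409 + 2*(-8)*(1/38) = 409 - 8/19 = 7763/19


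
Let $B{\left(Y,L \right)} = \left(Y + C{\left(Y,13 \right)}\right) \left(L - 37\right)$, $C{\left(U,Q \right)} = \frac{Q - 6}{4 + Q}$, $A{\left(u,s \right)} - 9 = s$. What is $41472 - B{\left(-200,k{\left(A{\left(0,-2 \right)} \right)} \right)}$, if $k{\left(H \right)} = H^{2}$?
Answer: $\frac{745740}{17} \approx 43867.0$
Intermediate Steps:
$A{\left(u,s \right)} = 9 + s$
$C{\left(U,Q \right)} = \frac{-6 + Q}{4 + Q}$
$B{\left(Y,L \right)} = \left(-37 + L\right) \left(\frac{7}{17} + Y\right)$ ($B{\left(Y,L \right)} = \left(Y + \frac{-6 + 13}{4 + 13}\right) \left(L - 37\right) = \left(Y + \frac{1}{17} \cdot 7\right) \left(-37 + L\right) = \left(Y + \frac{7}{17}\right) \left(-37 + L\right) = \left(\frac{7}{17} + Y\right) \left(-37 + L\right) = \left(-37 + L\right) \left(\frac{7}{17} + Y\right)$)
$41472 - B{\left(-200,k{\left(A{\left(0,-2 \right)} \right)} \right)} = 41472 - \left(- \frac{259}{17} - -7400 + \frac{7 \left(9 - 2\right)^{2}}{17} + \left(9 - 2\right)^{2} \left(-200\right)\right) = 41472 - \left(- \frac{259}{17} + 7400 + \frac{7 \cdot 7^{2}}{17} + 7^{2} \left(-200\right)\right) = 41472 - \left(- \frac{259}{17} + 7400 + \frac{7}{17} \cdot 49 + 49 \left(-200\right)\right) = 41472 - \left(- \frac{259}{17} + 7400 + \frac{343}{17} - 9800\right) = 41472 - - \frac{40716}{17} = 41472 + \frac{40716}{17} = \frac{745740}{17}$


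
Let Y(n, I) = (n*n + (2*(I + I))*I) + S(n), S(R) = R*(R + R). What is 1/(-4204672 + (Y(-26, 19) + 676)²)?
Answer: 1/13001232 ≈ 7.6916e-8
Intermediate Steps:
S(R) = 2*R² (S(R) = R*(2*R) = 2*R²)
Y(n, I) = 3*n² + 4*I² (Y(n, I) = (n*n + (2*(I + I))*I) + 2*n² = (n² + (2*(2*I))*I) + 2*n² = (n² + (4*I)*I) + 2*n² = (n² + 4*I²) + 2*n² = 3*n² + 4*I²)
1/(-4204672 + (Y(-26, 19) + 676)²) = 1/(-4204672 + ((3*(-26)² + 4*19²) + 676)²) = 1/(-4204672 + ((3*676 + 4*361) + 676)²) = 1/(-4204672 + ((2028 + 1444) + 676)²) = 1/(-4204672 + (3472 + 676)²) = 1/(-4204672 + 4148²) = 1/(-4204672 + 17205904) = 1/13001232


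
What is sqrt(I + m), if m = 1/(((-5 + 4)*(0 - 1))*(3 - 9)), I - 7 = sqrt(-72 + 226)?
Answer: sqrt(246 + 36*sqrt(154))/6 ≈ 4.3867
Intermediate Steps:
I = 7 + sqrt(154) (I = 7 + sqrt(-72 + 226) = 7 + sqrt(154) ≈ 19.410)
m = -1/6 (m = 1/(-1*(-1)*(-6)) = 1/(1*(-6)) = 1/(-6) = -1/6 ≈ -0.16667)
sqrt(I + m) = sqrt((7 + sqrt(154)) - 1/6) = sqrt(41/6 + sqrt(154))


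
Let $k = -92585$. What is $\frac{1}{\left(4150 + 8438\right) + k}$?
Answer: $- \frac{1}{79997} \approx -1.25 \cdot 10^{-5}$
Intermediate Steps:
$\frac{1}{\left(4150 + 8438\right) + k} = \frac{1}{\left(4150 + 8438\right) - 92585} = \frac{1}{12588 - 92585} = \frac{1}{-79997} = - \frac{1}{79997}$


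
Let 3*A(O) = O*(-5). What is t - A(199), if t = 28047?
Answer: 85136/3 ≈ 28379.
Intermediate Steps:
A(O) = -5*O/3 (A(O) = (O*(-5))/3 = (-5*O)/3 = -5*O/3)
t - A(199) = 28047 - (-5)*199/3 = 28047 - 1*(-995/3) = 28047 + 995/3 = 85136/3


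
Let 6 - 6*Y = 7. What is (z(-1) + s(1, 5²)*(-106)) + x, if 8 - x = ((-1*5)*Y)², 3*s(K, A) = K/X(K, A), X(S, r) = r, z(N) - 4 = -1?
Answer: 8003/900 ≈ 8.8922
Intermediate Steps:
Y = -⅙ (Y = 1 - ⅙*7 = 1 - 7/6 = -⅙ ≈ -0.16667)
z(N) = 3 (z(N) = 4 - 1 = 3)
s(K, A) = K/(3*A) (s(K, A) = (K/A)/3 = K/(3*A))
x = 263/36 (x = 8 - (-1*5*(-⅙))² = 8 - (-5*(-⅙))² = 8 - (⅚)² = 8 - 1*25/36 = 8 - 25/36 = 263/36 ≈ 7.3056)
(z(-1) + s(1, 5²)*(-106)) + x = (3 + ((⅓)*1/5²)*(-106)) + 263/36 = (3 + ((⅓)*1/25)*(-106)) + 263/36 = (3 + ((⅓)*1*(1/25))*(-106)) + 263/36 = (3 + (1/75)*(-106)) + 263/36 = (3 - 106/75) + 263/36 = 119/75 + 263/36 = 8003/900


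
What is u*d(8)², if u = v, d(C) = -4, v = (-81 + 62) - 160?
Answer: -2864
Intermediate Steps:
v = -179 (v = -19 - 160 = -179)
u = -179
u*d(8)² = -179*(-4)² = -179*16 = -2864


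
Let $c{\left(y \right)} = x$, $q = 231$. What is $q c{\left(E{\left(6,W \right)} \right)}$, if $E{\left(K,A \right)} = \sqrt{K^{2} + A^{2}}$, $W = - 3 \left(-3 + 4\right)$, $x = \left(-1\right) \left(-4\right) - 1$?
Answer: $693$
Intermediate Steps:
$x = 3$ ($x = 4 - 1 = 3$)
$W = -3$ ($W = \left(-3\right) 1 = -3$)
$E{\left(K,A \right)} = \sqrt{A^{2} + K^{2}}$
$c{\left(y \right)} = 3$
$q c{\left(E{\left(6,W \right)} \right)} = 231 \cdot 3 = 693$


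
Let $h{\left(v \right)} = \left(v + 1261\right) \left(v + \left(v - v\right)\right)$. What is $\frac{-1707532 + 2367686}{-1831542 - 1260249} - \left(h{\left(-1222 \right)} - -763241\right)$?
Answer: $- \frac{2212433739307}{3091791} \approx -7.1558 \cdot 10^{5}$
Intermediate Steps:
$h{\left(v \right)} = v \left(1261 + v\right)$ ($h{\left(v \right)} = \left(1261 + v\right) \left(v + 0\right) = \left(1261 + v\right) v = v \left(1261 + v\right)$)
$\frac{-1707532 + 2367686}{-1831542 - 1260249} - \left(h{\left(-1222 \right)} - -763241\right) = \frac{-1707532 + 2367686}{-1831542 - 1260249} - \left(- 1222 \left(1261 - 1222\right) - -763241\right) = \frac{660154}{-3091791} - \left(\left(-1222\right) 39 + 763241\right) = 660154 \left(- \frac{1}{3091791}\right) - \left(-47658 + 763241\right) = - \frac{660154}{3091791} - 715583 = - \frac{2212433739307}{3091791}$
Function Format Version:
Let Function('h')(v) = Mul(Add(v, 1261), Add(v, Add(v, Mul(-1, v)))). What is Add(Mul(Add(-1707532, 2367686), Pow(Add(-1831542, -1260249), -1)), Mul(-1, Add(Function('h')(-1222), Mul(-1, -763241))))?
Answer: Rational(-2212433739307, 3091791) ≈ -7.1558e+5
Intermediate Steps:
Function('h')(v) = Mul(v, Add(1261, v)) (Function('h')(v) = Mul(Add(1261, v), Add(v, 0)) = Mul(Add(1261, v), v) = Mul(v, Add(1261, v)))
Add(Mul(Add(-1707532, 2367686), Pow(Add(-1831542, -1260249), -1)), Mul(-1, Add(Function('h')(-1222), Mul(-1, -763241)))) = Add(Mul(Add(-1707532, 2367686), Pow(Add(-1831542, -1260249), -1)), Mul(-1, Add(Mul(-1222, Add(1261, -1222)), Mul(-1, -763241)))) = Add(Mul(660154, Pow(-3091791, -1)), Mul(-1, Add(Mul(-1222, 39), 763241))) = Add(Mul(660154, Rational(-1, 3091791)), Mul(-1, Add(-47658, 763241))) = Add(Rational(-660154, 3091791), Mul(-1, 715583)) = Add(Rational(-660154, 3091791), -715583) = Rational(-2212433739307, 3091791)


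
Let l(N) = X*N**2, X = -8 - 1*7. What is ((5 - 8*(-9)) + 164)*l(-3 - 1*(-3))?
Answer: 0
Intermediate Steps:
X = -15 (X = -8 - 7 = -15)
l(N) = -15*N**2
((5 - 8*(-9)) + 164)*l(-3 - 1*(-3)) = ((5 - 8*(-9)) + 164)*(-15*(-3 - 1*(-3))**2) = ((5 + 72) + 164)*(-15*(-3 + 3)**2) = (77 + 164)*(-15*0**2) = 241*(-15*0) = 241*0 = 0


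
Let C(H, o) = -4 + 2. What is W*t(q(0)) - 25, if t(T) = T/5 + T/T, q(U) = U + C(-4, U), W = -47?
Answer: -266/5 ≈ -53.200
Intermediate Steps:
C(H, o) = -2
q(U) = -2 + U (q(U) = U - 2 = -2 + U)
t(T) = 1 + T/5 (t(T) = T*(⅕) + 1 = T/5 + 1 = 1 + T/5)
W*t(q(0)) - 25 = -47*(1 + (-2 + 0)/5) - 25 = -47*(1 + (⅕)*(-2)) - 25 = -47*(1 - ⅖) - 25 = -47*⅗ - 25 = -141/5 - 25 = -266/5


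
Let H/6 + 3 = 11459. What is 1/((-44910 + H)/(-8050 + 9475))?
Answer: 25/418 ≈ 0.059809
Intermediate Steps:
H = 68736 (H = -18 + 6*11459 = -18 + 68754 = 68736)
1/((-44910 + H)/(-8050 + 9475)) = 1/((-44910 + 68736)/(-8050 + 9475)) = 1/(23826/1425) = 1/(23826*(1/1425)) = 1/(418/25) = 25/418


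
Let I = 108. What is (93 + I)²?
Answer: 40401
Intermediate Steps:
(93 + I)² = (93 + 108)² = 201² = 40401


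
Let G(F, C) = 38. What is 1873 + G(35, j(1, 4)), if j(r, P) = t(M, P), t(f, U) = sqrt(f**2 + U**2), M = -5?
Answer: 1911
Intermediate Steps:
t(f, U) = sqrt(U**2 + f**2)
j(r, P) = sqrt(25 + P**2) (j(r, P) = sqrt(P**2 + (-5)**2) = sqrt(P**2 + 25) = sqrt(25 + P**2))
1873 + G(35, j(1, 4)) = 1873 + 38 = 1911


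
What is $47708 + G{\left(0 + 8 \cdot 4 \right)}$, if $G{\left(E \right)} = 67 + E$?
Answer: $47807$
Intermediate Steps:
$47708 + G{\left(0 + 8 \cdot 4 \right)} = 47708 + \left(67 + \left(0 + 8 \cdot 4\right)\right) = 47708 + \left(67 + \left(0 + 32\right)\right) = 47708 + \left(67 + 32\right) = 47708 + 99 = 47807$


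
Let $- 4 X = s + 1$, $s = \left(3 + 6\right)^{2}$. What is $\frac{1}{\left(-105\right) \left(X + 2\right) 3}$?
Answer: $\frac{2}{11655} \approx 0.0001716$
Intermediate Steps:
$s = 81$ ($s = 9^{2} = 81$)
$X = - \frac{41}{2}$ ($X = - \frac{81 + 1}{4} = \left(- \frac{1}{4}\right) 82 = - \frac{41}{2} \approx -20.5$)
$\frac{1}{\left(-105\right) \left(X + 2\right) 3} = \frac{1}{\left(-105\right) \left(- \frac{41}{2} + 2\right) 3} = \frac{1}{\left(-105\right) \left(\left(- \frac{37}{2}\right) 3\right)} = \frac{1}{\left(-105\right) \left(- \frac{111}{2}\right)} = \frac{1}{\frac{11655}{2}} = \frac{2}{11655}$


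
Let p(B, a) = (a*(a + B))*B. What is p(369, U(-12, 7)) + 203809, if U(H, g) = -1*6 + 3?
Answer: -201353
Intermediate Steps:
U(H, g) = -3 (U(H, g) = -6 + 3 = -3)
p(B, a) = B*a*(B + a) (p(B, a) = (a*(B + a))*B = B*a*(B + a))
p(369, U(-12, 7)) + 203809 = 369*(-3)*(369 - 3) + 203809 = 369*(-3)*366 + 203809 = -405162 + 203809 = -201353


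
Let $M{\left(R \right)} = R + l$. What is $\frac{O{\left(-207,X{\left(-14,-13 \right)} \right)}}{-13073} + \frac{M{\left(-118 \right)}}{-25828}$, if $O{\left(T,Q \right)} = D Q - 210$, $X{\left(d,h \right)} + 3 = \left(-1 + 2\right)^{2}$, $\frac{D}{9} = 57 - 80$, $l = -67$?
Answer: $- \frac{167671}{19861732} \approx -0.0084419$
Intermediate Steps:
$M{\left(R \right)} = -67 + R$ ($M{\left(R \right)} = R - 67 = -67 + R$)
$D = -207$ ($D = 9 \left(57 - 80\right) = 9 \left(-23\right) = -207$)
$X{\left(d,h \right)} = -2$ ($X{\left(d,h \right)} = -3 + \left(-1 + 2\right)^{2} = -3 + 1^{2} = -3 + 1 = -2$)
$O{\left(T,Q \right)} = -210 - 207 Q$ ($O{\left(T,Q \right)} = - 207 Q - 210 = -210 - 207 Q$)
$\frac{O{\left(-207,X{\left(-14,-13 \right)} \right)}}{-13073} + \frac{M{\left(-118 \right)}}{-25828} = \frac{-210 - -414}{-13073} + \frac{-67 - 118}{-25828} = \left(-210 + 414\right) \left(- \frac{1}{13073}\right) - - \frac{185}{25828} = 204 \left(- \frac{1}{13073}\right) + \frac{185}{25828} = - \frac{12}{769} + \frac{185}{25828} = - \frac{167671}{19861732}$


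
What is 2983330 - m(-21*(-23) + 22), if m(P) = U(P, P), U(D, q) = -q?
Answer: 2983835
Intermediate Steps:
m(P) = -P
2983330 - m(-21*(-23) + 22) = 2983330 - (-1)*(-21*(-23) + 22) = 2983330 - (-1)*(483 + 22) = 2983330 - (-1)*505 = 2983330 - 1*(-505) = 2983330 + 505 = 2983835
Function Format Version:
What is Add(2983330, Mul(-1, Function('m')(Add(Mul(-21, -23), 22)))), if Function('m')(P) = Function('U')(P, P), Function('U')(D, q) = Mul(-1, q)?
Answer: 2983835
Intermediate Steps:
Function('m')(P) = Mul(-1, P)
Add(2983330, Mul(-1, Function('m')(Add(Mul(-21, -23), 22)))) = Add(2983330, Mul(-1, Mul(-1, Add(Mul(-21, -23), 22)))) = Add(2983330, Mul(-1, Mul(-1, Add(483, 22)))) = Add(2983330, Mul(-1, Mul(-1, 505))) = Add(2983330, Mul(-1, -505)) = Add(2983330, 505) = 2983835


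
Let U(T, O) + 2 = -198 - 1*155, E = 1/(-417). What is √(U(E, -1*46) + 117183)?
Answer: 2*√29207 ≈ 341.80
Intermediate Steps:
E = -1/417 ≈ -0.0023981
U(T, O) = -355 (U(T, O) = -2 + (-198 - 1*155) = -2 + (-198 - 155) = -2 - 353 = -355)
√(U(E, -1*46) + 117183) = √(-355 + 117183) = √116828 = 2*√29207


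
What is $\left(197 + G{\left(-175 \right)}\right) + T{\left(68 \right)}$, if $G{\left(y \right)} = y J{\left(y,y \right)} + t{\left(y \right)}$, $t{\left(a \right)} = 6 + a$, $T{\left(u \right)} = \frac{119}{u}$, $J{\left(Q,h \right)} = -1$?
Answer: $\frac{819}{4} \approx 204.75$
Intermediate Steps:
$G{\left(y \right)} = 6$ ($G{\left(y \right)} = y \left(-1\right) + \left(6 + y\right) = - y + \left(6 + y\right) = 6$)
$\left(197 + G{\left(-175 \right)}\right) + T{\left(68 \right)} = \left(197 + 6\right) + \frac{119}{68} = 203 + 119 \cdot \frac{1}{68} = 203 + \frac{7}{4} = \frac{819}{4}$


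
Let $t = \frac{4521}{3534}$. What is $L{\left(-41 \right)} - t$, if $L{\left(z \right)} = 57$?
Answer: $\frac{65639}{1178} \approx 55.721$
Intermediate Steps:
$t = \frac{1507}{1178}$ ($t = 4521 \cdot \frac{1}{3534} = \frac{1507}{1178} \approx 1.2793$)
$L{\left(-41 \right)} - t = 57 - \frac{1507}{1178} = \frac{65639}{1178}$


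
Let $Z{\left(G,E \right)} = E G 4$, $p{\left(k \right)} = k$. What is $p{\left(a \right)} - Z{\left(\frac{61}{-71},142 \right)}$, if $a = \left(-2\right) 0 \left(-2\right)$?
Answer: $488$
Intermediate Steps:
$a = 0$ ($a = 0 \left(-2\right) = 0$)
$Z{\left(G,E \right)} = 4 E G$ ($Z{\left(G,E \right)} = E 4 G = 4 E G$)
$p{\left(a \right)} - Z{\left(\frac{61}{-71},142 \right)} = 0 - 4 \cdot 142 \frac{61}{-71} = 0 - 4 \cdot 142 \cdot 61 \left(- \frac{1}{71}\right) = 0 - 4 \cdot 142 \left(- \frac{61}{71}\right) = 0 - -488 = 0 + 488 = 488$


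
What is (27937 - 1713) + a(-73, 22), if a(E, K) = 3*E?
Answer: 26005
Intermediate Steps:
(27937 - 1713) + a(-73, 22) = (27937 - 1713) + 3*(-73) = 26224 - 219 = 26005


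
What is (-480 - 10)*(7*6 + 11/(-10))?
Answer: -20041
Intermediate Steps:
(-480 - 10)*(7*6 + 11/(-10)) = -490*(42 + 11*(-⅒)) = -490*(42 - 11/10) = -490*409/10 = -20041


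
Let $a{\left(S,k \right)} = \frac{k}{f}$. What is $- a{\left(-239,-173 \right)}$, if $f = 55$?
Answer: $\frac{173}{55} \approx 3.1455$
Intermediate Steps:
$a{\left(S,k \right)} = \frac{k}{55}$
$- a{\left(-239,-173 \right)} = - \frac{-173}{55} = \left(-1\right) \left(- \frac{173}{55}\right) = \frac{173}{55}$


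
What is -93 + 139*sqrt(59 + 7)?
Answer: -93 + 139*sqrt(66) ≈ 1036.2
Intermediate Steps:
-93 + 139*sqrt(59 + 7) = -93 + 139*sqrt(66)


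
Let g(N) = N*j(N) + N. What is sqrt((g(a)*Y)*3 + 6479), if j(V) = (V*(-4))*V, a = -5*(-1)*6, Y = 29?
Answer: I*sqrt(9386911) ≈ 3063.8*I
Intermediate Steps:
a = 30 (a = 5*6 = 30)
j(V) = -4*V**2 (j(V) = (-4*V)*V = -4*V**2)
g(N) = N - 4*N**3 (g(N) = N*(-4*N**2) + N = -4*N**3 + N = N - 4*N**3)
sqrt((g(a)*Y)*3 + 6479) = sqrt(((30 - 4*30**3)*29)*3 + 6479) = sqrt(((30 - 4*27000)*29)*3 + 6479) = sqrt(((30 - 108000)*29)*3 + 6479) = sqrt(-107970*29*3 + 6479) = sqrt(-3131130*3 + 6479) = sqrt(-9393390 + 6479) = sqrt(-9386911) = I*sqrt(9386911)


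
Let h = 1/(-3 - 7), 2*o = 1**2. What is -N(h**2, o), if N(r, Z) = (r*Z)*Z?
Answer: -1/400 ≈ -0.0025000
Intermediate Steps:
o = 1/2 (o = (1/2)*1**2 = (1/2)*1 = 1/2 ≈ 0.50000)
h = -1/10 (h = 1/(-10) = -1/10 ≈ -0.10000)
N(r, Z) = r*Z**2 (N(r, Z) = (Z*r)*Z = r*Z**2)
-N(h**2, o) = -(-1/10)**2*(1/2)**2 = -1/(100*4) = -1*1/400 = -1/400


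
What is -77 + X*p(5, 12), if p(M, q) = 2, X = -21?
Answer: -119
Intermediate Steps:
-77 + X*p(5, 12) = -77 - 21*2 = -77 - 42 = -119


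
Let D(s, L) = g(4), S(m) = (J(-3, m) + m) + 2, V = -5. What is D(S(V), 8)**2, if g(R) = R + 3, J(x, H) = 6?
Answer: 49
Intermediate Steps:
g(R) = 3 + R
S(m) = 8 + m (S(m) = (6 + m) + 2 = 8 + m)
D(s, L) = 7 (D(s, L) = 3 + 4 = 7)
D(S(V), 8)**2 = 7**2 = 49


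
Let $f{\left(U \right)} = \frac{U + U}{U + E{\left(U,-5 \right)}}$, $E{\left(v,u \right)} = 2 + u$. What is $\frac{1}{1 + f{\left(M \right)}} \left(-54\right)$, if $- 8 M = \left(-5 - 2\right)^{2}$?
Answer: $- \frac{438}{19} \approx -23.053$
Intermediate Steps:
$M = - \frac{49}{8}$ ($M = - \frac{\left(-5 - 2\right)^{2}}{8} = - \frac{\left(-7\right)^{2}}{8} = \left(- \frac{1}{8}\right) 49 = - \frac{49}{8} \approx -6.125$)
$f{\left(U \right)} = \frac{2 U}{-3 + U}$ ($f{\left(U \right)} = \frac{U + U}{U + \left(2 - 5\right)} = \frac{2 U}{U - 3} = \frac{2 U}{-3 + U}$)
$\frac{1}{1 + f{\left(M \right)}} \left(-54\right) = \frac{1}{1 + 2 \left(- \frac{49}{8}\right) \frac{1}{-3 - \frac{49}{8}}} \left(-54\right) = \frac{1}{1 + 2 \left(- \frac{49}{8}\right) \frac{1}{- \frac{73}{8}}} \left(-54\right) = \frac{1}{1 + 2 \left(- \frac{49}{8}\right) \left(- \frac{8}{73}\right)} \left(-54\right) = \frac{1}{1 + \frac{98}{73}} \left(-54\right) = \frac{1}{\frac{171}{73}} \left(-54\right) = \frac{73}{171} \left(-54\right) = - \frac{438}{19}$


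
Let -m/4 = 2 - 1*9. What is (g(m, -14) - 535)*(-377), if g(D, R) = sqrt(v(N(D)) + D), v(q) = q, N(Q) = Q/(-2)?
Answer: 201695 - 377*sqrt(14) ≈ 2.0028e+5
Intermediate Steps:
N(Q) = -Q/2 (N(Q) = Q*(-1/2) = -Q/2)
m = 28 (m = -4*(2 - 1*9) = -4*(2 - 9) = -4*(-7) = 28)
g(D, R) = sqrt(2)*sqrt(D)/2 (g(D, R) = sqrt(-D/2 + D) = sqrt(D/2) = sqrt(2)*sqrt(D)/2)
(g(m, -14) - 535)*(-377) = (sqrt(2)*sqrt(28)/2 - 535)*(-377) = (sqrt(2)*(2*sqrt(7))/2 - 535)*(-377) = (sqrt(14) - 535)*(-377) = (-535 + sqrt(14))*(-377) = 201695 - 377*sqrt(14)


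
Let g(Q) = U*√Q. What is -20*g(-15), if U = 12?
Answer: -240*I*√15 ≈ -929.52*I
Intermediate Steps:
g(Q) = 12*√Q
-20*g(-15) = -240*√(-15) = -240*I*√15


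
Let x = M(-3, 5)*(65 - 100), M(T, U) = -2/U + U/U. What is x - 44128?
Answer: -44149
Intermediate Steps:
M(T, U) = 1 - 2/U (M(T, U) = -2/U + 1 = 1 - 2/U)
x = -21 (x = ((-2 + 5)/5)*(65 - 100) = ((⅕)*3)*(-35) = (⅗)*(-35) = -21)
x - 44128 = -21 - 44128 = -44149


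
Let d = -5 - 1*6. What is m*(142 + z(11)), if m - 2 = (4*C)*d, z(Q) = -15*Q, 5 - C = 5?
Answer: -46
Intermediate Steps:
C = 0 (C = 5 - 1*5 = 5 - 5 = 0)
d = -11 (d = -5 - 6 = -11)
m = 2 (m = 2 + (4*0)*(-11) = 2 + 0*(-11) = 2 + 0 = 2)
m*(142 + z(11)) = 2*(142 - 15*11) = 2*(142 - 165) = 2*(-23) = -46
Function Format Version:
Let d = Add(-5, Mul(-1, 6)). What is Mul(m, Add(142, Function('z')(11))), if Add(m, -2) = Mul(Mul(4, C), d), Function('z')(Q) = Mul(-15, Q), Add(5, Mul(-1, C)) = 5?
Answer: -46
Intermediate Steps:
C = 0 (C = Add(5, Mul(-1, 5)) = Add(5, -5) = 0)
d = -11 (d = Add(-5, -6) = -11)
m = 2 (m = Add(2, Mul(Mul(4, 0), -11)) = Add(2, Mul(0, -11)) = Add(2, 0) = 2)
Mul(m, Add(142, Function('z')(11))) = Mul(2, Add(142, Mul(-15, 11))) = Mul(2, Add(142, -165)) = Mul(2, -23) = -46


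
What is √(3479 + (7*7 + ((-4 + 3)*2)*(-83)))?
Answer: √3694 ≈ 60.778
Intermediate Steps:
√(3479 + (7*7 + ((-4 + 3)*2)*(-83))) = √(3479 + (49 - 1*2*(-83))) = √(3479 + (49 - 2*(-83))) = √(3479 + (49 + 166)) = √(3479 + 215) = √3694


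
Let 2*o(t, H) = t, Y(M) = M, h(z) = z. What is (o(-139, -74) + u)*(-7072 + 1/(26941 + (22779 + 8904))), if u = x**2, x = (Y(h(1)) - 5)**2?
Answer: -154641669771/117248 ≈ -1.3189e+6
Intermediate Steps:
x = 16 (x = (1 - 5)**2 = (-4)**2 = 16)
o(t, H) = t/2
u = 256 (u = 16**2 = 256)
(o(-139, -74) + u)*(-7072 + 1/(26941 + (22779 + 8904))) = ((1/2)*(-139) + 256)*(-7072 + 1/(26941 + (22779 + 8904))) = (-139/2 + 256)*(-7072 + 1/(26941 + 31683)) = 373*(-7072 + 1/58624)/2 = (373/2)*(-414588927/58624) = -154641669771/117248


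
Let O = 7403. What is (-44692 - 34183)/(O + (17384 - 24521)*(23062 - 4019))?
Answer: 78875/135902488 ≈ 0.00058038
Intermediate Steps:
(-44692 - 34183)/(O + (17384 - 24521)*(23062 - 4019)) = (-44692 - 34183)/(7403 + (17384 - 24521)*(23062 - 4019)) = -78875/(7403 - 7137*19043) = -78875/(7403 - 135909891) = -78875/(-135902488) = -78875*(-1/135902488) = 78875/135902488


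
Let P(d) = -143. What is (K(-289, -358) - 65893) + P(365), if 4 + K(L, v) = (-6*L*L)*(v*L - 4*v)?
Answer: -52565176684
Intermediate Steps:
K(L, v) = -4 - 6*L²*(-4*v + L*v) (K(L, v) = -4 + (-6*L*L)*(v*L - 4*v) = -4 + (-6*L²)*(L*v - 4*v) = -4 + (-6*L²)*(-4*v + L*v) = -4 - 6*L²*(-4*v + L*v))
(K(-289, -358) - 65893) + P(365) = ((-4 - 6*(-358)*(-289)³ + 24*(-358)*(-289)²) - 65893) - 143 = ((-4 - 6*(-358)*(-24137569) + 24*(-358)*83521) - 65893) - 143 = ((-4 - 51847498212 - 717612432) - 65893) - 143 = (-52565110648 - 65893) - 143 = -52565176541 - 143 = -52565176684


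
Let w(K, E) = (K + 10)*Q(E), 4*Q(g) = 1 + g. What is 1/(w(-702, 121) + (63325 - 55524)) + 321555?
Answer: 4278289274/13305 ≈ 3.2156e+5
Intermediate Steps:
Q(g) = 1/4 + g/4 (Q(g) = (1 + g)/4 = 1/4 + g/4)
w(K, E) = (10 + K)*(1/4 + E/4) (w(K, E) = (K + 10)*(1/4 + E/4) = (10 + K)*(1/4 + E/4))
1/(w(-702, 121) + (63325 - 55524)) + 321555 = 1/((1 + 121)*(10 - 702)/4 + (63325 - 55524)) + 321555 = 1/((1/4)*122*(-692) + 7801) + 321555 = 1/(-21106 + 7801) + 321555 = 1/(-13305) + 321555 = -1/13305 + 321555 = 4278289274/13305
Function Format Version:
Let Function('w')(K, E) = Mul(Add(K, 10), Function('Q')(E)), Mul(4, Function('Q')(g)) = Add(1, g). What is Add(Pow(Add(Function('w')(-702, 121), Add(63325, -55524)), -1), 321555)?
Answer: Rational(4278289274, 13305) ≈ 3.2156e+5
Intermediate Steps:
Function('Q')(g) = Add(Rational(1, 4), Mul(Rational(1, 4), g)) (Function('Q')(g) = Mul(Rational(1, 4), Add(1, g)) = Add(Rational(1, 4), Mul(Rational(1, 4), g)))
Function('w')(K, E) = Mul(Add(10, K), Add(Rational(1, 4), Mul(Rational(1, 4), E))) (Function('w')(K, E) = Mul(Add(K, 10), Add(Rational(1, 4), Mul(Rational(1, 4), E))) = Mul(Add(10, K), Add(Rational(1, 4), Mul(Rational(1, 4), E))))
Add(Pow(Add(Function('w')(-702, 121), Add(63325, -55524)), -1), 321555) = Add(Pow(Add(Mul(Rational(1, 4), Add(1, 121), Add(10, -702)), Add(63325, -55524)), -1), 321555) = Add(Pow(Add(Mul(Rational(1, 4), 122, -692), 7801), -1), 321555) = Add(Pow(Add(-21106, 7801), -1), 321555) = Add(Pow(-13305, -1), 321555) = Add(Rational(-1, 13305), 321555) = Rational(4278289274, 13305)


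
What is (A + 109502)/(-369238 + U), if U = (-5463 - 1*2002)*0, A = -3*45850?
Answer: 14024/184619 ≈ 0.075962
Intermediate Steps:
A = -137550
U = 0 (U = (-5463 - 2002)*0 = -7465*0 = 0)
(A + 109502)/(-369238 + U) = (-137550 + 109502)/(-369238 + 0) = -28048/(-369238) = -28048*(-1/369238) = 14024/184619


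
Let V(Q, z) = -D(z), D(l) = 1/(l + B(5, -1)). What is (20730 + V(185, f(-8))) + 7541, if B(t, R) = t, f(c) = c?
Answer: 84814/3 ≈ 28271.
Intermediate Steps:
D(l) = 1/(5 + l) (D(l) = 1/(l + 5) = 1/(5 + l))
V(Q, z) = -1/(5 + z)
(20730 + V(185, f(-8))) + 7541 = (20730 - 1/(5 - 8)) + 7541 = (20730 - 1/(-3)) + 7541 = (20730 - 1*(-1/3)) + 7541 = (20730 + 1/3) + 7541 = 62191/3 + 7541 = 84814/3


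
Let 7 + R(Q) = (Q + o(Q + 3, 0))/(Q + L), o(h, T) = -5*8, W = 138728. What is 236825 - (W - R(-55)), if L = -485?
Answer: 10593739/108 ≈ 98090.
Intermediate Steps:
o(h, T) = -40
R(Q) = -7 + (-40 + Q)/(-485 + Q) (R(Q) = -7 + (Q - 40)/(Q - 485) = -7 + (-40 + Q)/(-485 + Q))
236825 - (W - R(-55)) = 236825 - (138728 - (3355 - 6*(-55))/(-485 - 55)) = 236825 - (138728 - (3355 + 330)/(-540)) = 236825 - (138728 - (-1)*3685/540) = 236825 - (138728 - 1*(-737/108)) = 236825 - (138728 + 737/108) = 236825 - 1*14983361/108 = 236825 - 14983361/108 = 10593739/108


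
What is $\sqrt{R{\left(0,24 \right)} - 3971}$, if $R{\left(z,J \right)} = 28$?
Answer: $i \sqrt{3943} \approx 62.793 i$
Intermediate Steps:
$\sqrt{R{\left(0,24 \right)} - 3971} = \sqrt{28 - 3971} = \sqrt{-3943} = i \sqrt{3943}$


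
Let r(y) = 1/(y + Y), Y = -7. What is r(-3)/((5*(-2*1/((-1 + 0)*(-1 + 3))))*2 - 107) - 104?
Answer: -100879/970 ≈ -104.00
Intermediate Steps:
r(y) = 1/(-7 + y) (r(y) = 1/(y - 7) = 1/(-7 + y))
r(-3)/((5*(-2*1/((-1 + 0)*(-1 + 3))))*2 - 107) - 104 = 1/(((5*(-2*1/((-1 + 0)*(-1 + 3))))*2 - 107)*(-7 - 3)) - 104 = 1/((5*(-2/(2*(-1))))*2 - 107*(-10)) - 104 = -⅒/((5*(-2/(-2)))*2 - 107) - 104 = -⅒/((5*(-2*(-½)))*2 - 107) - 104 = -⅒/((5*1)*2 - 107) - 104 = -⅒/(5*2 - 107) - 104 = -⅒/(10 - 107) - 104 = -⅒/(-97) - 104 = -1/97*(-⅒) - 104 = 1/970 - 104 = -100879/970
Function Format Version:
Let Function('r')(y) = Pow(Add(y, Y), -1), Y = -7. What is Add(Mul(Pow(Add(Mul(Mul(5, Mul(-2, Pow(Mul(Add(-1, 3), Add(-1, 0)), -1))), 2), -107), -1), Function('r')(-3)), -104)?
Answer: Rational(-100879, 970) ≈ -104.00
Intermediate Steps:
Function('r')(y) = Pow(Add(-7, y), -1) (Function('r')(y) = Pow(Add(y, -7), -1) = Pow(Add(-7, y), -1))
Add(Mul(Pow(Add(Mul(Mul(5, Mul(-2, Pow(Mul(Add(-1, 3), Add(-1, 0)), -1))), 2), -107), -1), Function('r')(-3)), -104) = Add(Mul(Pow(Add(Mul(Mul(5, Mul(-2, Pow(Mul(Add(-1, 3), Add(-1, 0)), -1))), 2), -107), -1), Pow(Add(-7, -3), -1)), -104) = Add(Mul(Pow(Add(Mul(Mul(5, Mul(-2, Pow(Mul(2, -1), -1))), 2), -107), -1), Pow(-10, -1)), -104) = Add(Mul(Pow(Add(Mul(Mul(5, Mul(-2, Pow(-2, -1))), 2), -107), -1), Rational(-1, 10)), -104) = Add(Mul(Pow(Add(Mul(Mul(5, Mul(-2, Rational(-1, 2))), 2), -107), -1), Rational(-1, 10)), -104) = Add(Mul(Pow(Add(Mul(Mul(5, 1), 2), -107), -1), Rational(-1, 10)), -104) = Add(Mul(Pow(Add(Mul(5, 2), -107), -1), Rational(-1, 10)), -104) = Add(Mul(Pow(Add(10, -107), -1), Rational(-1, 10)), -104) = Add(Mul(Pow(-97, -1), Rational(-1, 10)), -104) = Add(Mul(Rational(-1, 97), Rational(-1, 10)), -104) = Add(Rational(1, 970), -104) = Rational(-100879, 970)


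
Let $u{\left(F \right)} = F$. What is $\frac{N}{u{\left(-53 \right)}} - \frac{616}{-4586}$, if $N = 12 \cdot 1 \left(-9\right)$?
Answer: $\frac{263968}{121529} \approx 2.1721$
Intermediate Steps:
$N = -108$ ($N = 12 \left(-9\right) = -108$)
$\frac{N}{u{\left(-53 \right)}} - \frac{616}{-4586} = - \frac{108}{-53} - \frac{616}{-4586} = \left(-108\right) \left(- \frac{1}{53}\right) - - \frac{308}{2293} = \frac{108}{53} + \frac{308}{2293} = \frac{263968}{121529}$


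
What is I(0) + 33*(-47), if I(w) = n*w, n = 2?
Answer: -1551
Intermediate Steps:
I(w) = 2*w
I(0) + 33*(-47) = 2*0 + 33*(-47) = 0 - 1551 = -1551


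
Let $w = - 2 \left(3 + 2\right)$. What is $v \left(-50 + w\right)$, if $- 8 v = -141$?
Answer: $- \frac{2115}{2} \approx -1057.5$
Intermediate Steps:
$v = \frac{141}{8}$ ($v = \left(- \frac{1}{8}\right) \left(-141\right) = \frac{141}{8} \approx 17.625$)
$w = -10$ ($w = \left(-2\right) 5 = -10$)
$v \left(-50 + w\right) = \frac{141 \left(-50 - 10\right)}{8} = \frac{141}{8} \left(-60\right) = - \frac{2115}{2}$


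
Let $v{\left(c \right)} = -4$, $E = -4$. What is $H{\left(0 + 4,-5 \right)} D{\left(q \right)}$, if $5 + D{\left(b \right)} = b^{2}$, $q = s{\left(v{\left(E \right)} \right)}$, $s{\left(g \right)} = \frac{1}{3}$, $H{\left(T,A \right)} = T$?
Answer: $- \frac{176}{9} \approx -19.556$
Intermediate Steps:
$s{\left(g \right)} = \frac{1}{3}$
$q = \frac{1}{3} \approx 0.33333$
$D{\left(b \right)} = -5 + b^{2}$
$H{\left(0 + 4,-5 \right)} D{\left(q \right)} = \left(0 + 4\right) \left(-5 + \left(\frac{1}{3}\right)^{2}\right) = 4 \left(-5 + \frac{1}{9}\right) = 4 \left(- \frac{44}{9}\right) = - \frac{176}{9}$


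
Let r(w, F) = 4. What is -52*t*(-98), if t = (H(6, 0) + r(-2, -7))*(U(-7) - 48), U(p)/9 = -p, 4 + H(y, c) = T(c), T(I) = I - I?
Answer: 0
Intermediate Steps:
T(I) = 0
H(y, c) = -4 (H(y, c) = -4 + 0 = -4)
U(p) = -9*p (U(p) = 9*(-p) = -9*p)
t = 0 (t = (-4 + 4)*(-9*(-7) - 48) = 0*(63 - 48) = 0*15 = 0)
-52*t*(-98) = -52*0*(-98) = 0*(-98) = 0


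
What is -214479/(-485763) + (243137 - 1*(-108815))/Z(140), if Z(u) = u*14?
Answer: 7141068259/39670645 ≈ 180.01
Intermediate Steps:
Z(u) = 14*u
-214479/(-485763) + (243137 - 1*(-108815))/Z(140) = -214479/(-485763) + (243137 - 1*(-108815))/((14*140)) = -214479*(-1/485763) + (243137 + 108815)/1960 = 71493/161921 + 351952*(1/1960) = 71493/161921 + 43994/245 = 7141068259/39670645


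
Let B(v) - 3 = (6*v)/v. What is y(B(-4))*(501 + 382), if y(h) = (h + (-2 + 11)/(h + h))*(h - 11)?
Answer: -16777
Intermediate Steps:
B(v) = 9 (B(v) = 3 + (6*v)/v = 3 + 6 = 9)
y(h) = (-11 + h)*(h + 9/(2*h)) (y(h) = (h + 9/((2*h)))*(-11 + h) = (h + 9*(1/(2*h)))*(-11 + h) = (h + 9/(2*h))*(-11 + h) = (-11 + h)*(h + 9/(2*h)))
y(B(-4))*(501 + 382) = (9/2 + 9**2 - 11*9 - 99/2/9)*(501 + 382) = (9/2 + 81 - 99 - 99/2*1/9)*883 = (9/2 + 81 - 99 - 11/2)*883 = -19*883 = -16777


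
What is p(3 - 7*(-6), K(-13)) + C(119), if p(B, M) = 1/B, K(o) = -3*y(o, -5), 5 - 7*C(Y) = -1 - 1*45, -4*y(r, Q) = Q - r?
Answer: 2302/315 ≈ 7.3079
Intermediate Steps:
y(r, Q) = -Q/4 + r/4 (y(r, Q) = -(Q - r)/4 = -Q/4 + r/4)
C(Y) = 51/7 (C(Y) = 5/7 - (-1 - 1*45)/7 = 5/7 - (-1 - 45)/7 = 5/7 - ⅐*(-46) = 5/7 + 46/7 = 51/7)
K(o) = -15/4 - 3*o/4 (K(o) = -3*(-¼*(-5) + o/4) = -3*(5/4 + o/4) = -15/4 - 3*o/4)
p(3 - 7*(-6), K(-13)) + C(119) = 1/(3 - 7*(-6)) + 51/7 = 1/(3 + 42) + 51/7 = 1/45 + 51/7 = 2302/315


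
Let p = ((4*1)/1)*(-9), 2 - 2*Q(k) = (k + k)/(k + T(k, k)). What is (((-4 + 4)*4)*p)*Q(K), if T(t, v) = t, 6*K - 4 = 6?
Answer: 0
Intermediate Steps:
K = 5/3 (K = ⅔ + (⅙)*6 = ⅔ + 1 = 5/3 ≈ 1.6667)
Q(k) = ½ (Q(k) = 1 - (k + k)/(2*(k + k)) = 1 - 2*k/(2*(2*k)) = 1 - 2*k*1/(2*k)/2 = 1 - ½*1 = 1 - ½ = ½)
p = -36 (p = (4*1)*(-9) = 4*(-9) = -36)
(((-4 + 4)*4)*p)*Q(K) = (((-4 + 4)*4)*(-36))*(½) = ((0*4)*(-36))*(½) = (0*(-36))*(½) = 0*(½) = 0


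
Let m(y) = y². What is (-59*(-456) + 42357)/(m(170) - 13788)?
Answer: 69261/15112 ≈ 4.5832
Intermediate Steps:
(-59*(-456) + 42357)/(m(170) - 13788) = (-59*(-456) + 42357)/(170² - 13788) = (26904 + 42357)/(28900 - 13788) = 69261/15112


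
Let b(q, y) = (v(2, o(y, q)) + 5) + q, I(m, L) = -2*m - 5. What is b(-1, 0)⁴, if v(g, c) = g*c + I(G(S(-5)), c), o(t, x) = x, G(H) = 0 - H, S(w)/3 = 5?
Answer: 531441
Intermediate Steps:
S(w) = 15 (S(w) = 3*5 = 15)
G(H) = -H
I(m, L) = -5 - 2*m
v(g, c) = 25 + c*g (v(g, c) = g*c + (-5 - (-2)*15) = c*g + (-5 - 2*(-15)) = c*g + (-5 + 30) = c*g + 25 = 25 + c*g)
b(q, y) = 30 + 3*q (b(q, y) = ((25 + q*2) + 5) + q = ((25 + 2*q) + 5) + q = (30 + 2*q) + q = 30 + 3*q)
b(-1, 0)⁴ = (30 + 3*(-1))⁴ = (30 - 3)⁴ = 27⁴ = 531441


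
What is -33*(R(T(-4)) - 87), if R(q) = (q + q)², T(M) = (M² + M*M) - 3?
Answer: -108141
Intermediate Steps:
T(M) = -3 + 2*M² (T(M) = (M² + M²) - 3 = 2*M² - 3 = -3 + 2*M²)
R(q) = 4*q² (R(q) = (2*q)² = 4*q²)
-33*(R(T(-4)) - 87) = -33*(4*(-3 + 2*(-4)²)² - 87) = -33*(4*(-3 + 2*16)² - 87) = -33*(4*(-3 + 32)² - 87) = -33*(4*29² - 87) = -33*(4*841 - 87) = -33*(3364 - 87) = -33*3277 = -108141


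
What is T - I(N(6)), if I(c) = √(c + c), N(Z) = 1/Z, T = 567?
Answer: 567 - √3/3 ≈ 566.42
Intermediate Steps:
I(c) = √2*√c (I(c) = √(2*c) = √2*√c)
T - I(N(6)) = 567 - √2*√(1/6) = 567 - √2*√(⅙) = 567 - √2*√6/6 = 567 - √3/3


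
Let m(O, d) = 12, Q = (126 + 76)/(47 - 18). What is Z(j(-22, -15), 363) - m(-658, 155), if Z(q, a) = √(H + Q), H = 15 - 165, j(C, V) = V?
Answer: -12 + 2*I*√30073/29 ≈ -12.0 + 11.96*I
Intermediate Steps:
H = -150
Q = 202/29 ≈ 6.9655
Z(q, a) = 2*I*√30073/29 (Z(q, a) = √(-150 + 202/29) = √(-4148/29) = 2*I*√30073/29)
Z(j(-22, -15), 363) - m(-658, 155) = 2*I*√30073/29 - 1*12 = 2*I*√30073/29 - 12 = -12 + 2*I*√30073/29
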